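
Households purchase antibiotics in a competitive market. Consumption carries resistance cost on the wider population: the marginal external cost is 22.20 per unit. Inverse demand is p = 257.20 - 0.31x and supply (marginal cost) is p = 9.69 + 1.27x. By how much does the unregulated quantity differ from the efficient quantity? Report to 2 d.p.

Market equilibrium (private): 9.69 + 1.27x = 257.20 - 0.31x → x_m = 156.6519.
Social marginal benefit = demand − MEC = 235.00 - 0.31x.
Set SMB = MC: 235.00 - 0.31x = 9.69 + 1.27x → x* = 142.6013.
Gap = |156.6519 − 142.6013| = 14.0506.

14.05 units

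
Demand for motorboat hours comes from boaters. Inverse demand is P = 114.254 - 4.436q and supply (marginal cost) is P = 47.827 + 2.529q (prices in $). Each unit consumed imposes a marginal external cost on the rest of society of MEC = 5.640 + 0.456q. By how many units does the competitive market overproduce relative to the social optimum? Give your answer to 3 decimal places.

1.346 units

Market equilibrium (private): 47.827 + 2.529q = 114.254 - 4.436q → q_m = 9.5373.
Social marginal benefit = demand − MEC = 108.614 - 4.892q.
Set SMB = MC: 108.614 - 4.892q = 47.827 + 2.529q → q* = 8.1912.
Gap = |9.5373 − 8.1912| = 1.3461.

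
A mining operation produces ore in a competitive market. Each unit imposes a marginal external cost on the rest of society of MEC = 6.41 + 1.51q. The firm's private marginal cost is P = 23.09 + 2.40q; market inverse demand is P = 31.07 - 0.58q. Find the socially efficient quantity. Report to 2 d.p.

q* = 0.35

Social marginal cost = private MC + MEC = 29.50 + 3.91q.
Set SMC = demand: 29.50 + 3.91q = 31.07 - 0.58q → q* = 0.3497.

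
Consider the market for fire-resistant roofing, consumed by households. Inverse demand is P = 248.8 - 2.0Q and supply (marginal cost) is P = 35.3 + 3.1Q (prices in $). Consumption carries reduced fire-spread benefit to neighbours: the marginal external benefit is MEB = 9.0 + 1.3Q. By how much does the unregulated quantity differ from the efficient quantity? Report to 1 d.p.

16.7 units

Market equilibrium (private): 35.3 + 3.1Q = 248.8 - 2.0Q → Q_m = 41.8627.
Social marginal benefit = demand + MEB = 257.8 - 0.7Q.
Set SMB = MC: 257.8 - 0.7Q = 35.3 + 3.1Q → Q* = 58.5526.
Gap = |41.8627 − 58.5526| = 16.6899.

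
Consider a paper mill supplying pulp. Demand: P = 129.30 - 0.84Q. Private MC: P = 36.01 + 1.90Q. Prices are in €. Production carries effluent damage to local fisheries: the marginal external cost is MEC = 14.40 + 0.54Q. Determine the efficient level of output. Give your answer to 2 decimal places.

Social marginal cost = private MC + MEC = 50.41 + 2.44Q.
Set SMC = demand: 50.41 + 2.44Q = 129.30 - 0.84Q → Q* = 24.0518.

Q* = 24.05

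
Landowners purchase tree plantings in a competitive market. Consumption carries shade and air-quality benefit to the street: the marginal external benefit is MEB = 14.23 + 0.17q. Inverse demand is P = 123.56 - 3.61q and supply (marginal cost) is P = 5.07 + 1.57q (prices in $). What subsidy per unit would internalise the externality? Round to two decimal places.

Social marginal benefit = demand + MEB = 137.79 - 3.44q.
Set SMB = MC: 137.79 - 3.44q = 5.07 + 1.57q → q* = 26.4910.
The Pigouvian subsidy equals MEB at q*: 14.23 + 0.17×26.4910 = 18.7335.

subsidy = $18.73 per unit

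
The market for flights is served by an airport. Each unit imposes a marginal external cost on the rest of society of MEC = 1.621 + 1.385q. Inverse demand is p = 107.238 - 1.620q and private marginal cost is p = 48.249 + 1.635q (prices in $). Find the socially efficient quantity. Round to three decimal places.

Social marginal cost = private MC + MEC = 49.870 + 3.020q.
Set SMC = demand: 49.870 + 3.020q = 107.238 - 1.620q → q* = 12.3638.

q* = 12.364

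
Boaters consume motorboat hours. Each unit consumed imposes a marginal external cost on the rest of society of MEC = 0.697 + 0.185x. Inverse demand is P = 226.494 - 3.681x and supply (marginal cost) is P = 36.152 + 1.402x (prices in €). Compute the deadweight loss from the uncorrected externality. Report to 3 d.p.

Market equilibrium (private): 36.152 + 1.402x = 226.494 - 3.681x → x_m = 37.4468.
Social marginal benefit = demand − MEC = 225.797 - 3.866x.
Set SMB = MC: 225.797 - 3.866x = 36.152 + 1.402x → x* = 35.9994.
The welfare-loss triangle has base |x_m − x*| and height MEC(x_m) (the vertical gap between SMB and MC is zero at x* and MEC at x_m).
DWL = ½ × 1.4474 × 7.6247 = 5.5180.

DWL = €5.518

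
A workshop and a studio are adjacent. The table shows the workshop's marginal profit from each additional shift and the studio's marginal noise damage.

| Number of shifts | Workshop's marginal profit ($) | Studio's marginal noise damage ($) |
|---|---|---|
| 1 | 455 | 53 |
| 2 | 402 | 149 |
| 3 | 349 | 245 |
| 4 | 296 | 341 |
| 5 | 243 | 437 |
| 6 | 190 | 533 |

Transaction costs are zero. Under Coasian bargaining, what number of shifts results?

3

Bargaining reaches the level where marginal profit last exceeds marginal noise damage.
That holds through level 3 (349 ≥ 245) but not at 4 (296 < 341).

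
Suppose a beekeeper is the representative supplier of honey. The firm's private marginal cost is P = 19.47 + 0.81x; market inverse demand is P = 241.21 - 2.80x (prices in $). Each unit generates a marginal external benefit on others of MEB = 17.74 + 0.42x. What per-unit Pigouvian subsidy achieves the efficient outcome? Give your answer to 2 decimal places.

subsidy = $49.27 per unit

Social marginal cost = private MC − MEB = 1.73 + 0.39x.
Set SMC = demand: 1.73 + 0.39x = 241.21 - 2.80x → x* = 75.0721.
The Pigouvian subsidy equals MEB at x*: 17.74 + 0.42×75.0721 = 49.2703.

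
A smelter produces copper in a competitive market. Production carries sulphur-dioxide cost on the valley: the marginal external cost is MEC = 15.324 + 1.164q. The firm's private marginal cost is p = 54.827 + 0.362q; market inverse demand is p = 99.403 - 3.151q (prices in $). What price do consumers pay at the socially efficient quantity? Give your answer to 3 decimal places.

P = $79.695

Social marginal cost = private MC + MEC = 70.151 + 1.526q.
Set SMC = demand: 70.151 + 1.526q = 99.403 - 3.151q → q* = 6.2544.
Consumer price on the demand curve at q*: 99.403 − 3.151×6.2544 = 79.6954.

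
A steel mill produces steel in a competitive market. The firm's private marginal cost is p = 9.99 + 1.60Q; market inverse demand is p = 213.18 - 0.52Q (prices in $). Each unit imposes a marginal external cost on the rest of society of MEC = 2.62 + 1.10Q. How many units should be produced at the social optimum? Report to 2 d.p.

Q* = 62.29

Social marginal cost = private MC + MEC = 12.61 + 2.70Q.
Set SMC = demand: 12.61 + 2.70Q = 213.18 - 0.52Q → Q* = 62.2888.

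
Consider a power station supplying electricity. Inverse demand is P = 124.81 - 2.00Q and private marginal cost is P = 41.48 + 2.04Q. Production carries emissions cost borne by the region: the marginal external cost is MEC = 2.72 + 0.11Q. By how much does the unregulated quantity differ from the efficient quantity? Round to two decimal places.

Market equilibrium (private): 41.48 + 2.04Q = 124.81 - 2.00Q → Q_m = 20.6262.
Social marginal cost = private MC + MEC = 44.20 + 2.15Q.
Set SMC = demand: 44.20 + 2.15Q = 124.81 - 2.00Q → Q* = 19.4241.
Gap = |20.6262 − 19.4241| = 1.2021.

1.20 units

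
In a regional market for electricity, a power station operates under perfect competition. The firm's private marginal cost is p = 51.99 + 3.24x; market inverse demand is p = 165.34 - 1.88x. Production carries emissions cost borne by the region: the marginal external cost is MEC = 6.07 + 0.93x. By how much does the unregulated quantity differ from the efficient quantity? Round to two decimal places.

4.41 units

Market equilibrium (private): 51.99 + 3.24x = 165.34 - 1.88x → x_m = 22.1387.
Social marginal cost = private MC + MEC = 58.06 + 4.17x.
Set SMC = demand: 58.06 + 4.17x = 165.34 - 1.88x → x* = 17.7322.
Gap = |22.1387 − 17.7322| = 4.4065.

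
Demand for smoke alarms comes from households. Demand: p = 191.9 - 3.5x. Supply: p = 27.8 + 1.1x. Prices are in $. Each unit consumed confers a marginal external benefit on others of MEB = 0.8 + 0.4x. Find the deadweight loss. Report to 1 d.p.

Market equilibrium (private): 27.8 + 1.1x = 191.9 - 3.5x → x_m = 35.6739.
Social marginal benefit = demand + MEB = 192.7 - 3.1x.
Set SMB = MC: 192.7 - 3.1x = 27.8 + 1.1x → x* = 39.2619.
The loss is the area between SMB and MC from x* to x_m; with linear curves that's a triangle of height MEB(x_m).
DWL = ½ × 3.5880 × 15.0696 = 27.0349.

DWL = $27.0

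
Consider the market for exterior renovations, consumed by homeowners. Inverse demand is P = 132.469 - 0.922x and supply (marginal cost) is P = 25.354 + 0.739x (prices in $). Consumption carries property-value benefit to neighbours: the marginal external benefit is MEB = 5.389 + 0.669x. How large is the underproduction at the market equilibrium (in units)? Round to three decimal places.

48.923 units

Market equilibrium (private): 25.354 + 0.739x = 132.469 - 0.922x → x_m = 64.4883.
Social marginal benefit = demand + MEB = 137.858 - 0.253x.
Set SMB = MC: 137.858 - 0.253x = 25.354 + 0.739x → x* = 113.4113.
Gap = |64.4883 − 113.4113| = 48.9230.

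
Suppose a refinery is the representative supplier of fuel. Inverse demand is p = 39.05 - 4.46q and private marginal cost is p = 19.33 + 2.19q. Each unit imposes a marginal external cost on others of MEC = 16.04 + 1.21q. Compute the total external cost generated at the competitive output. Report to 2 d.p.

52.89

Market equilibrium (private): 19.33 + 2.19q = 39.05 - 4.46q → q_m = 2.9654.
Total external cost = ∫₀^{q_m} (16.04 + 1.21q) dq = 16.04×2.9654 + ½×1.21×2.9654² = 52.8851.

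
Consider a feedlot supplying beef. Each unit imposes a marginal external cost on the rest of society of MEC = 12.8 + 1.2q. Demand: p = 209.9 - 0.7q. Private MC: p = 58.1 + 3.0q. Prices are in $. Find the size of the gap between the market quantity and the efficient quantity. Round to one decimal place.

12.7 units

Market equilibrium (private): 58.1 + 3.0q = 209.9 - 0.7q → q_m = 41.0270.
Social marginal cost = private MC + MEC = 70.9 + 4.2q.
Set SMC = demand: 70.9 + 4.2q = 209.9 - 0.7q → q* = 28.3673.
Gap = |41.0270 − 28.3673| = 12.6597.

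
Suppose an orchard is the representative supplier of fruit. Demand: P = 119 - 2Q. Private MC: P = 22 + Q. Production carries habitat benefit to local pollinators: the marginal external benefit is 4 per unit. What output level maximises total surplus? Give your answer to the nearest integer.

Q* = 34

Social marginal cost = private MC − MEB = 18 + Q.
Set SMC = demand: 18 + Q = 119 - 2Q → Q* = 33.6667.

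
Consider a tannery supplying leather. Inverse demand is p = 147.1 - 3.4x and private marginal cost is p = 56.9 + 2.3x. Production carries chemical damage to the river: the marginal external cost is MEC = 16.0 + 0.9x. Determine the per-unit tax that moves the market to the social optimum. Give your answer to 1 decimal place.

tax = 26.1 per unit

Social marginal cost = private MC + MEC = 72.9 + 3.2x.
Set SMC = demand: 72.9 + 3.2x = 147.1 - 3.4x → x* = 11.2424.
The Pigouvian tax equals MEC at x*: 16.0 + 0.9×11.2424 = 26.1182.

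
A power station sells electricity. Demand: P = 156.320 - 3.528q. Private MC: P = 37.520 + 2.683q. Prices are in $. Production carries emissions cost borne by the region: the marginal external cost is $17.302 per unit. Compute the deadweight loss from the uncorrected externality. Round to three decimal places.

DWL = $24.099

Market equilibrium (private): 37.520 + 2.683q = 156.320 - 3.528q → q_m = 19.1274.
Social marginal cost = private MC + MEC = 54.822 + 2.683q.
Set SMC = demand: 54.822 + 2.683q = 156.320 - 3.528q → q* = 16.3417.
Between q* and q_m the wedge SMC − demand runs linearly from 0 to MEC(q_m), so the loss is a triangle.
DWL = ½ × 2.7857 × 17.3020 = 24.0991.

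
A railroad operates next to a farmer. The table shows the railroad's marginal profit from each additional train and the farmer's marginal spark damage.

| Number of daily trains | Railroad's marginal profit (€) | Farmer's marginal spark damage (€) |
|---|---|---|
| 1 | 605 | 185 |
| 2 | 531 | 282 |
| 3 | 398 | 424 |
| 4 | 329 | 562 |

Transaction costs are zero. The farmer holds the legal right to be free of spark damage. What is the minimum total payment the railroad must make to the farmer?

Efficient level: marginal profit ≥ marginal spark damage through level 2, so k* = 2.
With the farmer holding the right, the railroad must at least compensate total damage at k*: 185 + 282 = 467.

€467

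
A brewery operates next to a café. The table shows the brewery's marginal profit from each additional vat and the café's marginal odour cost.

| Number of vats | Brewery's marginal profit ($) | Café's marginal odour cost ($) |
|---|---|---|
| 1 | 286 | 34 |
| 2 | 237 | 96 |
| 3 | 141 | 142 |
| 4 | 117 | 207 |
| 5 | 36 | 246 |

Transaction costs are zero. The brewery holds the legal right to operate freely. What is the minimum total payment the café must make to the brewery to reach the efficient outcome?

$294

Left alone the brewery would choose level 5 (marginal profit stays positive).
Efficient level: k* = 2 (marginal profit ≥ marginal odour cost through 2).
The café must at least cover the brewery's forgone profit from cutting 5→2: 141 + 117 + 36 = 294.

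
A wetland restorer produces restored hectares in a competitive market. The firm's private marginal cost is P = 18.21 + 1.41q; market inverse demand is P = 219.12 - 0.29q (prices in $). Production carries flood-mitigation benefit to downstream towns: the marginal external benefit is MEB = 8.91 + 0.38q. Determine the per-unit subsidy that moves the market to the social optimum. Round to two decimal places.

subsidy = $69.31 per unit

Social marginal cost = private MC − MEB = 9.30 + 1.03q.
Set SMC = demand: 9.30 + 1.03q = 219.12 - 0.29q → q* = 158.9545.
The Pigouvian subsidy equals MEB at q*: 8.91 + 0.38×158.9545 = 69.3127.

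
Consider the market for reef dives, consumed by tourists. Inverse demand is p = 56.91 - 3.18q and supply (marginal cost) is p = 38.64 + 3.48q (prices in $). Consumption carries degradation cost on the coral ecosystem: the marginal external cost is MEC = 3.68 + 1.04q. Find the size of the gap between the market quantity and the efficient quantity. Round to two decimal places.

Market equilibrium (private): 38.64 + 3.48q = 56.91 - 3.18q → q_m = 2.7432.
Social marginal benefit = demand − MEC = 53.23 - 4.22q.
Set SMB = MC: 53.23 - 4.22q = 38.64 + 3.48q → q* = 1.8948.
Gap = |2.7432 − 1.8948| = 0.8484.

0.85 units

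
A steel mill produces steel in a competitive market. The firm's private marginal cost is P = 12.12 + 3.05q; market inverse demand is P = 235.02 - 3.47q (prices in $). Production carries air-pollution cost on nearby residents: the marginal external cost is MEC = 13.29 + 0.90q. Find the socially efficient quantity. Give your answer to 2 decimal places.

Social marginal cost = private MC + MEC = 25.41 + 3.95q.
Set SMC = demand: 25.41 + 3.95q = 235.02 - 3.47q → q* = 28.2493.

q* = 28.25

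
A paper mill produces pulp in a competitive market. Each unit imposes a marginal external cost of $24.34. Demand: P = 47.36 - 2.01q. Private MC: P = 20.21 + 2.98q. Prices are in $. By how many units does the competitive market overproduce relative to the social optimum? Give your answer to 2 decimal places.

4.88 units

Market equilibrium (private): 20.21 + 2.98q = 47.36 - 2.01q → q_m = 5.4409.
Social marginal cost = private MC + MEC = 44.55 + 2.98q.
Set SMC = demand: 44.55 + 2.98q = 47.36 - 2.01q → q* = 0.5631.
Gap = |5.4409 − 0.5631| = 4.8778.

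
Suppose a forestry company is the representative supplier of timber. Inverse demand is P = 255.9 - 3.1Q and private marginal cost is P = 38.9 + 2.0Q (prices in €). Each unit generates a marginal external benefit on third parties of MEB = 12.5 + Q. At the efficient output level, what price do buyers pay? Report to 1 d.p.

P = €82.4

Social marginal cost = private MC − MEB = 26.4 + Q.
Set SMC = demand: 26.4 + Q = 255.9 - 3.1Q → Q* = 55.9756.
Consumer price on the demand curve at Q*: 255.9 − 3.1×55.9756 = 82.3756.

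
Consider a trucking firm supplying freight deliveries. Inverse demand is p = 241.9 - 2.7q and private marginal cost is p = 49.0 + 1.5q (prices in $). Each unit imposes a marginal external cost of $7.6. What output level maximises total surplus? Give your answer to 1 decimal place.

q* = 44.1

Social marginal cost = private MC + MEC = 56.6 + 1.5q.
Set SMC = demand: 56.6 + 1.5q = 241.9 - 2.7q → q* = 44.1190.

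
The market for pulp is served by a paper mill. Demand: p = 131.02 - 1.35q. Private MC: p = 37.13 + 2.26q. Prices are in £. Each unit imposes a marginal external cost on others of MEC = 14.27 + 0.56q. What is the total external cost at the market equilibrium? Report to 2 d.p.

Market equilibrium (private): 37.13 + 2.26q = 131.02 - 1.35q → q_m = 26.0083.
Total external cost = ∫₀^{q_m} (14.27 + 0.56q) dq = 14.27×26.0083 + ½×0.56×26.0083² = 560.5393.

£560.54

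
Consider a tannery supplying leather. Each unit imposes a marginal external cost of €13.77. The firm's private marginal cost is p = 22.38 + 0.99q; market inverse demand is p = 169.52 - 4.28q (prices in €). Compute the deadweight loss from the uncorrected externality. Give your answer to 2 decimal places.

Market equilibrium (private): 22.38 + 0.99q = 169.52 - 4.28q → q_m = 27.9203.
Social marginal cost = private MC + MEC = 36.15 + 0.99q.
Set SMC = demand: 36.15 + 0.99q = 169.52 - 4.28q → q* = 25.3074.
The loss is the area between SMC and demand from q* to q_m; with linear curves that's a triangle of height MEC(q_m).
DWL = ½ × 2.6129 × 13.7700 = 17.9898.

DWL = €17.99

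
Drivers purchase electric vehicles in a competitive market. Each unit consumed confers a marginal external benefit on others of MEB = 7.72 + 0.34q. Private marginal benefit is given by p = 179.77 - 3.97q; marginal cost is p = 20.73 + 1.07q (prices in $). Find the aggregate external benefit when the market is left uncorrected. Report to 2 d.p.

Market equilibrium (private): 20.73 + 1.07q = 179.77 - 3.97q → q_m = 31.5556.
Total external benefit = ∫₀^{q_m} (7.72 + 0.34q) dq = 7.72×31.5556 + ½×0.34×31.5556² = 412.8877.

$412.89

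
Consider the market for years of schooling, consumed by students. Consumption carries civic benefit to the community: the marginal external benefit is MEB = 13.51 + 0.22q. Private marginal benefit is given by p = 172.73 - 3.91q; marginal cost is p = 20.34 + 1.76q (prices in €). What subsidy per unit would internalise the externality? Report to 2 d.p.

subsidy = €20.21 per unit

Social marginal benefit = demand + MEB = 186.24 - 3.69q.
Set SMB = MC: 186.24 - 3.69q = 20.34 + 1.76q → q* = 30.4404.
The Pigouvian subsidy equals MEB at q*: 13.51 + 0.22×30.4404 = 20.2069.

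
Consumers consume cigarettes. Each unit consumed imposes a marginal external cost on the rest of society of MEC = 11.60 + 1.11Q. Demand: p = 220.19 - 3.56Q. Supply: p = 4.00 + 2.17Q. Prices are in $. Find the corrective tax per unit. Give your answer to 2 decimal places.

tax = $44.80 per unit

Social marginal benefit = demand − MEC = 208.59 - 4.67Q.
Set SMB = MC: 208.59 - 4.67Q = 4.00 + 2.17Q → Q* = 29.9108.
The Pigouvian tax equals MEC at Q*: 11.60 + 1.11×29.9108 = 44.8010.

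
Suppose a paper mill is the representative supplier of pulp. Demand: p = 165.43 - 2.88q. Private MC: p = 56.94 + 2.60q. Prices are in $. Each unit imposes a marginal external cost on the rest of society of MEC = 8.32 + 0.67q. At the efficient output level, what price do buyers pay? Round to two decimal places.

Social marginal cost = private MC + MEC = 65.26 + 3.27q.
Set SMC = demand: 65.26 + 3.27q = 165.43 - 2.88q → q* = 16.2878.
Consumer price on the demand curve at q*: 165.43 − 2.88×16.2878 = 118.5211.

P = $118.52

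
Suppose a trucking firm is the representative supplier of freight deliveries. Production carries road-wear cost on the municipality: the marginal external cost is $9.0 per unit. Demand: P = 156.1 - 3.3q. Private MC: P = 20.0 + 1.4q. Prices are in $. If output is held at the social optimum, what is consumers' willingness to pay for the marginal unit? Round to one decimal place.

P = $66.9

Social marginal cost = private MC + MEC = 29.0 + 1.4q.
Set SMC = demand: 29.0 + 1.4q = 156.1 - 3.3q → q* = 27.0426.
Consumer price on the demand curve at q*: 156.1 − 3.3×27.0426 = 66.8594.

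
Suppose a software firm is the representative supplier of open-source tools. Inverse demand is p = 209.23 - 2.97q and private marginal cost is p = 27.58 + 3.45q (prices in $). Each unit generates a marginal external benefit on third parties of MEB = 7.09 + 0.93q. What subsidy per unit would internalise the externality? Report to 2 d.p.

Social marginal cost = private MC − MEB = 20.49 + 2.52q.
Set SMC = demand: 20.49 + 2.52q = 209.23 - 2.97q → q* = 34.3789.
The Pigouvian subsidy equals MEB at q*: 7.09 + 0.93×34.3789 = 39.0624.

subsidy = $39.06 per unit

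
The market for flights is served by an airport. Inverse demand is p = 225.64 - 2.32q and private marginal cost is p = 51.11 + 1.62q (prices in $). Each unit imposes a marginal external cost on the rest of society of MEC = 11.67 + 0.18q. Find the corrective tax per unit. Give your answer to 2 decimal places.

Social marginal cost = private MC + MEC = 62.78 + 1.80q.
Set SMC = demand: 62.78 + 1.80q = 225.64 - 2.32q → q* = 39.5291.
The Pigouvian tax equals MEC at q*: 11.67 + 0.18×39.5291 = 18.7852.

tax = $18.79 per unit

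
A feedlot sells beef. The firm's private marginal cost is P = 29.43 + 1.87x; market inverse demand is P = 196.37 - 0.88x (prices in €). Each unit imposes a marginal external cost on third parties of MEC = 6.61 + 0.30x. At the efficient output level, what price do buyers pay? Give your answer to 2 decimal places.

P = €150.11

Social marginal cost = private MC + MEC = 36.04 + 2.17x.
Set SMC = demand: 36.04 + 2.17x = 196.37 - 0.88x → x* = 52.5672.
Consumer price on the demand curve at x*: 196.37 − 0.88×52.5672 = 150.1109.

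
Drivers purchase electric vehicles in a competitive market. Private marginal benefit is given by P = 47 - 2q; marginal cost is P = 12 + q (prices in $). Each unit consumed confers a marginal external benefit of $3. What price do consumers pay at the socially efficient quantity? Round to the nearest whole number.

Social marginal benefit = demand + MEB = 50 - 2q.
Set SMB = MC: 50 - 2q = 12 + q → q* = 12.6667.
Consumer price on the demand curve at q*: 47 − 2×12.6667 = 21.6666.

P = $22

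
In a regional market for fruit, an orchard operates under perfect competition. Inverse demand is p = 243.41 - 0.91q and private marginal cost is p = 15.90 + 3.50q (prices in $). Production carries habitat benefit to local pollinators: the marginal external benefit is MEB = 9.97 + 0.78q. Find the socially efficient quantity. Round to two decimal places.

q* = 65.42

Social marginal cost = private MC − MEB = 5.93 + 2.72q.
Set SMC = demand: 5.93 + 2.72q = 243.41 - 0.91q → q* = 65.4215.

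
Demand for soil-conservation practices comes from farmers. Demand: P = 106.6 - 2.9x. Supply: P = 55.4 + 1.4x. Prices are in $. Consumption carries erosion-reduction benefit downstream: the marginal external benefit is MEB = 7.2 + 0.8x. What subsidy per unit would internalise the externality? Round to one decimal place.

subsidy = $20.5 per unit

Social marginal benefit = demand + MEB = 113.8 - 2.1x.
Set SMB = MC: 113.8 - 2.1x = 55.4 + 1.4x → x* = 16.6857.
The Pigouvian subsidy equals MEB at x*: 7.2 + 0.8×16.6857 = 20.5486.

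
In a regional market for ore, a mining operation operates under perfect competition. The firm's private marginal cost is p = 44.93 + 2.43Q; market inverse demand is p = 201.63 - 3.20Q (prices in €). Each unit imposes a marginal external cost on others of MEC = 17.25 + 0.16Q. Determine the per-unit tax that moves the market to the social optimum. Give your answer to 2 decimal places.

Social marginal cost = private MC + MEC = 62.18 + 2.59Q.
Set SMC = demand: 62.18 + 2.59Q = 201.63 - 3.20Q → Q* = 24.0846.
The Pigouvian tax equals MEC at Q*: 17.25 + 0.16×24.0846 = 21.1035.

tax = €21.10 per unit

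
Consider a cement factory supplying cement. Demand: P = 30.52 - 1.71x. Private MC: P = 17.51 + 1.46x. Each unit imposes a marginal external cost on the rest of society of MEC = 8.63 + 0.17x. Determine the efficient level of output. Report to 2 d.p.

x* = 1.31

Social marginal cost = private MC + MEC = 26.14 + 1.63x.
Set SMC = demand: 26.14 + 1.63x = 30.52 - 1.71x → x* = 1.3114.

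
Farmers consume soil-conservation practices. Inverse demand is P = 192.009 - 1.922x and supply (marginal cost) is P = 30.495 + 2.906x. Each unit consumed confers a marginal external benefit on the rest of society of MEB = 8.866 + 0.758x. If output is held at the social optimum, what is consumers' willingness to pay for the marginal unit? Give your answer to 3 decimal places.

Social marginal benefit = demand + MEB = 200.875 - 1.164x.
Set SMB = MC: 200.875 - 1.164x = 30.495 + 2.906x → x* = 41.8624.
Consumer price on the demand curve at x*: 192.009 − 1.922×41.8624 = 111.5495.

P = 111.549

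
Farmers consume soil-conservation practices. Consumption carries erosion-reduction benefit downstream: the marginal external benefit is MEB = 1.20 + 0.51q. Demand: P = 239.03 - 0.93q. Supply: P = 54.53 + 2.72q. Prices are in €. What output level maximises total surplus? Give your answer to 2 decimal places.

q* = 59.14

Social marginal benefit = demand + MEB = 240.23 - 0.42q.
Set SMB = MC: 240.23 - 0.42q = 54.53 + 2.72q → q* = 59.1401.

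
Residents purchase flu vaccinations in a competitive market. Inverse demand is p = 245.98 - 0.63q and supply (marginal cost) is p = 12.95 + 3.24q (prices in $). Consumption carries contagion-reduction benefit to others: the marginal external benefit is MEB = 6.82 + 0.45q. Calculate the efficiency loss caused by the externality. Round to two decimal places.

Market equilibrium (private): 12.95 + 3.24q = 245.98 - 0.63q → q_m = 60.2145.
Social marginal benefit = demand + MEB = 252.80 - 0.18q.
Set SMB = MC: 252.80 - 0.18q = 12.95 + 3.24q → q* = 70.1316.
Between q* and q_m the wedge SMB − MC runs linearly from 0 to MEB(q_m), so the loss is a triangle.
DWL = ½ × 9.9171 × 33.9165 = 168.1767.

DWL = $168.18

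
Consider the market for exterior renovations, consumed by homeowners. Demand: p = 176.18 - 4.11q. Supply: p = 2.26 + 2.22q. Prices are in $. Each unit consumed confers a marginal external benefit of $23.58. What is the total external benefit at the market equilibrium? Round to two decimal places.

Market equilibrium (private): 2.26 + 2.22q = 176.18 - 4.11q → q_m = 27.4755.
Total external benefit = MEB × q_m = 23.58 × 27.4755 = 647.8723.

$647.87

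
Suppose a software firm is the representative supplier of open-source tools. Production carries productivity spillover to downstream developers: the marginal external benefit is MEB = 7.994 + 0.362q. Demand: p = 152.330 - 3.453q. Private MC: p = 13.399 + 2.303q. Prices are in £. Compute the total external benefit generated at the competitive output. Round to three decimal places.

Market equilibrium (private): 13.399 + 2.303q = 152.330 - 3.453q → q_m = 24.1367.
Total external benefit = ∫₀^{q_m} (7.994 + 0.362q) dq = 7.994×24.1367 + ½×0.362×24.1367² = 298.3958.

£298.396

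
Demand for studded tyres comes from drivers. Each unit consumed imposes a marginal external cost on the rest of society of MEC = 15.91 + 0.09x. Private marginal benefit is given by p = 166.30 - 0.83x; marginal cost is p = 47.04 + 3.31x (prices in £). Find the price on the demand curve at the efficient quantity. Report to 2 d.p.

P = £146.02

Social marginal benefit = demand − MEC = 150.39 - 0.92x.
Set SMB = MC: 150.39 - 0.92x = 47.04 + 3.31x → x* = 24.4326.
Consumer price on the demand curve at x*: 166.30 − 0.83×24.4326 = 146.0209.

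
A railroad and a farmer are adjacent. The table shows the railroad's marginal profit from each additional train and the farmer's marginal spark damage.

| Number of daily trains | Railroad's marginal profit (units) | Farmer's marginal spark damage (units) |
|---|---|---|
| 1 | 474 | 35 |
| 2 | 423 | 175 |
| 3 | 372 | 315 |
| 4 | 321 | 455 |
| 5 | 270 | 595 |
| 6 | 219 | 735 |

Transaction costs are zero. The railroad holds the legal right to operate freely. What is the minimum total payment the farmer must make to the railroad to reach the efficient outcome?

810

Left alone the railroad would choose level 6 (marginal profit stays positive).
Efficient level: k* = 3 (marginal profit ≥ marginal spark damage through 3).
The farmer must at least cover the railroad's forgone profit from cutting 6→3: 321 + 270 + 219 = 810.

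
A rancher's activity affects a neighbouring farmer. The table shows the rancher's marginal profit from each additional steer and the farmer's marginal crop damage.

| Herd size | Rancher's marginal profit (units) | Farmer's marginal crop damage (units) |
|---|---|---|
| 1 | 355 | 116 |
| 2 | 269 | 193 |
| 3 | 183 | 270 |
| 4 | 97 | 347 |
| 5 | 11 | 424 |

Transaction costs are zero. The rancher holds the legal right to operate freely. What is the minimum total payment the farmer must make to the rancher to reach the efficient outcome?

Left alone the rancher would choose level 5 (marginal profit stays positive).
Efficient level: k* = 2 (marginal profit ≥ marginal crop damage through 2).
The farmer must at least cover the rancher's forgone profit from cutting 5→2: 183 + 97 + 11 = 291.

291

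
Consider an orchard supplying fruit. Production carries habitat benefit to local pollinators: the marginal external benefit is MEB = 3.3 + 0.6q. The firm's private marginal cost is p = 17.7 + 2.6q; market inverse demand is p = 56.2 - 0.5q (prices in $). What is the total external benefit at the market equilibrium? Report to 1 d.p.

$87.3

Market equilibrium (private): 17.7 + 2.6q = 56.2 - 0.5q → q_m = 12.4194.
Total external benefit = ∫₀^{q_m} (3.3 + 0.6q) dq = 3.3×12.4194 + ½×0.6×12.4194² = 87.2565.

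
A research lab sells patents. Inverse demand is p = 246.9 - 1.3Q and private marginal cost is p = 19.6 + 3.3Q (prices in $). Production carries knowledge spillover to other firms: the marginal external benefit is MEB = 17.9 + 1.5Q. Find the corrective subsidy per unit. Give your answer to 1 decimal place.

Social marginal cost = private MC − MEB = 1.7 + 1.8Q.
Set SMC = demand: 1.7 + 1.8Q = 246.9 - 1.3Q → Q* = 79.0968.
The Pigouvian subsidy equals MEB at Q*: 17.9 + 1.5×79.0968 = 136.5452.

subsidy = $136.5 per unit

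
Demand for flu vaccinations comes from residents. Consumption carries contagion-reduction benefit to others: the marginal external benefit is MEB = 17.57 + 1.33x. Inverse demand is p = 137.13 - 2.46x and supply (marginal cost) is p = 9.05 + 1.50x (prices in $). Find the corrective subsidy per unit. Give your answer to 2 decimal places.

Social marginal benefit = demand + MEB = 154.70 - 1.13x.
Set SMB = MC: 154.70 - 1.13x = 9.05 + 1.50x → x* = 55.3802.
The Pigouvian subsidy equals MEB at x*: 17.57 + 1.33×55.3802 = 91.2257.

subsidy = $91.23 per unit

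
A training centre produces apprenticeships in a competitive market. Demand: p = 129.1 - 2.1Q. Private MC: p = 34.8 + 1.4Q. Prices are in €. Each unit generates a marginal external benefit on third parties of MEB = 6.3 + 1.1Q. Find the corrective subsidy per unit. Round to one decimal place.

Social marginal cost = private MC − MEB = 28.5 + 0.3Q.
Set SMC = demand: 28.5 + 0.3Q = 129.1 - 2.1Q → Q* = 41.9167.
The Pigouvian subsidy equals MEB at Q*: 6.3 + 1.1×41.9167 = 52.4084.

subsidy = €52.4 per unit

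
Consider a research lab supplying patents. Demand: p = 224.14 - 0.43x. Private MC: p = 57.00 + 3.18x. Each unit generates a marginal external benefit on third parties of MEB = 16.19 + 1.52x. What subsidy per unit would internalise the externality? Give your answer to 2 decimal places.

subsidy = 149.52 per unit

Social marginal cost = private MC − MEB = 40.81 + 1.66x.
Set SMC = demand: 40.81 + 1.66x = 224.14 - 0.43x → x* = 87.7177.
The Pigouvian subsidy equals MEB at x*: 16.19 + 1.52×87.7177 = 149.5209.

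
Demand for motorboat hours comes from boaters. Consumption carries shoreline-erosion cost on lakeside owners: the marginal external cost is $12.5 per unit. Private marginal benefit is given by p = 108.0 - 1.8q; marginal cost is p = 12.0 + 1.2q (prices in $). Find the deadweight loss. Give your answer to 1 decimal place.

DWL = $26.0

Market equilibrium (private): 12.0 + 1.2q = 108.0 - 1.8q → q_m = 32.0000.
Social marginal benefit = demand − MEC = 95.5 - 1.8q.
Set SMB = MC: 95.5 - 1.8q = 12.0 + 1.2q → q* = 27.8333.
The loss is the area between SMB and MC from q* to q_m; with linear curves that's a triangle of height MEC(q_m).
DWL = ½ × 4.1667 × 12.5000 = 26.0419.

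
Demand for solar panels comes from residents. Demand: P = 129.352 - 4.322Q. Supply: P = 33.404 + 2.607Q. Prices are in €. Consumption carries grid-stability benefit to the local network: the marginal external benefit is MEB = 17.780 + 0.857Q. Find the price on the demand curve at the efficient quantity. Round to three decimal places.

Social marginal benefit = demand + MEB = 147.132 - 3.465Q.
Set SMB = MC: 147.132 - 3.465Q = 33.404 + 2.607Q → Q* = 18.7299.
Consumer price on the demand curve at Q*: 129.352 − 4.322×18.7299 = 48.4014.

P = €48.401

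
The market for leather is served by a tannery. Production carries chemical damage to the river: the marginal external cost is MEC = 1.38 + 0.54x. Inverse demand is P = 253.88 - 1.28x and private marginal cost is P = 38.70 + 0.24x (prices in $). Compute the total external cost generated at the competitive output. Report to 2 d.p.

$5606.40

Market equilibrium (private): 38.70 + 0.24x = 253.88 - 1.28x → x_m = 141.5658.
Total external cost = ∫₀^{x_m} (1.38 + 0.54x) dx = 1.38×141.5658 + ½×0.54×141.5658² = 5606.3973.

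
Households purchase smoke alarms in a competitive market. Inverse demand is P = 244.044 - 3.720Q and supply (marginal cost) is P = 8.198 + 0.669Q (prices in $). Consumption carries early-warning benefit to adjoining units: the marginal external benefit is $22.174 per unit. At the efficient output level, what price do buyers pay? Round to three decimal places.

Social marginal benefit = demand + MEB = 266.218 - 3.720Q.
Set SMB = MC: 266.218 - 3.720Q = 8.198 + 0.669Q → Q* = 58.7879.
Consumer price on the demand curve at Q*: 244.044 − 3.720×58.7879 = 25.3530.

P = $25.353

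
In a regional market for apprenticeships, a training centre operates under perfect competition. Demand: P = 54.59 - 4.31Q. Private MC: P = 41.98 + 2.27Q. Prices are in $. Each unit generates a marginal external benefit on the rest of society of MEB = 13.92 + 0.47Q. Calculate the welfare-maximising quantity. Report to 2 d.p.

Q* = 4.34

Social marginal cost = private MC − MEB = 28.06 + 1.80Q.
Set SMC = demand: 28.06 + 1.80Q = 54.59 - 4.31Q → Q* = 4.3421.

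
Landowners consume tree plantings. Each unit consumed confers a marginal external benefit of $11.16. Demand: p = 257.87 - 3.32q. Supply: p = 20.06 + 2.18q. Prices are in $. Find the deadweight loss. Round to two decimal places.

DWL = $11.32

Market equilibrium (private): 20.06 + 2.18q = 257.87 - 3.32q → q_m = 43.2382.
Social marginal benefit = demand + MEB = 269.03 - 3.32q.
Set SMB = MC: 269.03 - 3.32q = 20.06 + 2.18q → q* = 45.2673.
Between q* and q_m the wedge SMB − MC runs linearly from 0 to MEB(q_m), so the loss is a triangle.
DWL = ½ × 2.0291 × 11.1600 = 11.3224.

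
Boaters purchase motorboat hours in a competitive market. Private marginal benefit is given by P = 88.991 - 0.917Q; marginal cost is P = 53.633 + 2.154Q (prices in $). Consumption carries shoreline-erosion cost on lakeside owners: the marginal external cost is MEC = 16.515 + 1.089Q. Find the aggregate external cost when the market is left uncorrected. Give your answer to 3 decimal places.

$262.325

Market equilibrium (private): 53.633 + 2.154Q = 88.991 - 0.917Q → Q_m = 11.5135.
Total external cost = ∫₀^{Q_m} (16.515 + 1.089Q) dQ = 16.515×11.5135 + ½×1.089×11.5135² = 262.3247.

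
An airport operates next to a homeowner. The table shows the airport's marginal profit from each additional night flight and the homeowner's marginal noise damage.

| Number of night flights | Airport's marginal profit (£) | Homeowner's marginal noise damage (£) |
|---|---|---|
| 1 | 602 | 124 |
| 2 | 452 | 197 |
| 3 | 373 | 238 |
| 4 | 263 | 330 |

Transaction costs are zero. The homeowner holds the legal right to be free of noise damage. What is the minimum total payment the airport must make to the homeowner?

Efficient level: marginal profit ≥ marginal noise damage through level 3, so k* = 3.
With the homeowner holding the right, the airport must at least compensate total damage at k*: 124 + 197 + 238 = 559.

£559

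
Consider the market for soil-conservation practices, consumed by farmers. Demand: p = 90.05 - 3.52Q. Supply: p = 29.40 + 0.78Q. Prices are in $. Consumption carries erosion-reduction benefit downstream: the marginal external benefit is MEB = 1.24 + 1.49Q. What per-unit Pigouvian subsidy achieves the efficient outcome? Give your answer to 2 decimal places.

subsidy = $34.06 per unit

Social marginal benefit = demand + MEB = 91.29 - 2.03Q.
Set SMB = MC: 91.29 - 2.03Q = 29.40 + 0.78Q → Q* = 22.0249.
The Pigouvian subsidy equals MEB at Q*: 1.24 + 1.49×22.0249 = 34.0571.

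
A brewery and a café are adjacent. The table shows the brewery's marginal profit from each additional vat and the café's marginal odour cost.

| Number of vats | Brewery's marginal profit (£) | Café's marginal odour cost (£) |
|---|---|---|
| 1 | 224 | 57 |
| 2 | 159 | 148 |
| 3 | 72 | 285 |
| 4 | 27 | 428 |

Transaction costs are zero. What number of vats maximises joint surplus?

2

Bargaining reaches the level where marginal profit last exceeds marginal odour cost.
That holds through level 2 (159 ≥ 148) but not at 3 (72 < 285).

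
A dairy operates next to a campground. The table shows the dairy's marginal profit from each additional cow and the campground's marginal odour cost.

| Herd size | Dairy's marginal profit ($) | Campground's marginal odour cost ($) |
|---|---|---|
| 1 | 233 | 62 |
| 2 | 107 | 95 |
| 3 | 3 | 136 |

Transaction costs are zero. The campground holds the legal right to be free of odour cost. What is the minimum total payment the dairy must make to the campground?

Efficient level: marginal profit ≥ marginal odour cost through level 2, so k* = 2.
With the campground holding the right, the dairy must at least compensate total damage at k*: 62 + 95 = 157.

$157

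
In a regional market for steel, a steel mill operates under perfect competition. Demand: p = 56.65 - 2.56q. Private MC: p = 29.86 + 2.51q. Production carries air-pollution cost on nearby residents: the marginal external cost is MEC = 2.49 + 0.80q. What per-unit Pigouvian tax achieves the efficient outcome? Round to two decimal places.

Social marginal cost = private MC + MEC = 32.35 + 3.31q.
Set SMC = demand: 32.35 + 3.31q = 56.65 - 2.56q → q* = 4.1397.
The Pigouvian tax equals MEC at q*: 2.49 + 0.80×4.1397 = 5.8018.

tax = 5.80 per unit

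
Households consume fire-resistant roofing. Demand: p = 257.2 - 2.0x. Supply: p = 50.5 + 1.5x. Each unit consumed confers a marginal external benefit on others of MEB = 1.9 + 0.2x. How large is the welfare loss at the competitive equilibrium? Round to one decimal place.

DWL = 28.5

Market equilibrium (private): 50.5 + 1.5x = 257.2 - 2.0x → x_m = 59.0571.
Social marginal benefit = demand + MEB = 259.1 - 1.8x.
Set SMB = MC: 259.1 - 1.8x = 50.5 + 1.5x → x* = 63.2121.
The welfare-loss triangle has base |x_m − x*| and height MEB(x_m) (the vertical gap between SMB and MC is zero at x* and MEB at x_m).
DWL = ½ × 4.1550 × 13.7114 = 28.4854.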